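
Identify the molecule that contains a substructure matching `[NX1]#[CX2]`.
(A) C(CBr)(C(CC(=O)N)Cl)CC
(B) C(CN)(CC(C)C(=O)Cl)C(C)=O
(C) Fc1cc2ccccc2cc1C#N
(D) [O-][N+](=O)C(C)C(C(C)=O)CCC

[NX1]#[CX2] describes a nitrogen triple-bonded to a two-connected carbon (a nitrile).
(A) has a primary amide (-C(=O)NH2) but the nitrogen is NX3, not NX1.
(B) has a primary amino group (-NH2) but the nitrogen is NX3 (three connections), not NX1 triple-bonded.
(C) contains a nitrile (-C#N), which satisfies every atom and bond constraint.
(D) has a nitro group (-[N+](=O)[O-]) but there is no C#N triple bond.
So the answer is (C).

C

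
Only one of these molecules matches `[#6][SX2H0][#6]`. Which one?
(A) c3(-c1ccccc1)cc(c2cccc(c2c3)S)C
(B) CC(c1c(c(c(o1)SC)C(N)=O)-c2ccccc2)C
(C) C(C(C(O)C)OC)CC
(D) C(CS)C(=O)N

[#6][SX2H0][#6] describes an aliphatic sulfur bridging two carbons with no H on the sulfur (a thioether).
(A) has a thiol (-SH) but the sulfur has H1, not H0 bridging two carbons.
(B) contains a methylthio ether (-SCH3), which satisfies every atom and bond constraint.
(C) has a methoxy ether (-OCH3) but the bridging atom is O, not S.
(D) has a thiol (-SH) but the sulfur has H1, not H0 bridging two carbons.
So the answer is (B).

B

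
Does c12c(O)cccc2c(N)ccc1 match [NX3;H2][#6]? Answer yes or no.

Yes

The pattern [NX3;H2][#6] describes a trivalent nitrogen with two H attached to carbon — a primary amine.
The molecule carries a primary amino group (-NH2), whose atoms satisfy every constraint of the query, so the pattern matches.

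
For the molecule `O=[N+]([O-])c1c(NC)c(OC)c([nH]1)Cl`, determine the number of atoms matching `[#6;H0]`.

4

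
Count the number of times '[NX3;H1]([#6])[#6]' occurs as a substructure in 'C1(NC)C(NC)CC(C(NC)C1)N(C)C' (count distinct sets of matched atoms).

3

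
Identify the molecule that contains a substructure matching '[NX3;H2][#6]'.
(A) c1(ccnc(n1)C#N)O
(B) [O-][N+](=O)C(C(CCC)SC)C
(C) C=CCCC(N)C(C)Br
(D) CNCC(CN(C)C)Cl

C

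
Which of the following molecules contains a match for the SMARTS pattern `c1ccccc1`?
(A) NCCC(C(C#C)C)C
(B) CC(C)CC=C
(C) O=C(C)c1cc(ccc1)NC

C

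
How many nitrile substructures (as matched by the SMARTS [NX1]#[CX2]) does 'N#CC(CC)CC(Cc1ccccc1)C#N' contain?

[NX1]#[CX2] is the SMARTS for a nitrile: a nitrogen triple-bonded to a two-connected carbon.
The molecule carries 2 separate instances of a nitrile (-C#N) meeting every constraint; each maps to a distinct set of atoms, giving 2 matches.

2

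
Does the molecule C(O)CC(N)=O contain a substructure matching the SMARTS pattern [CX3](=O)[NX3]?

Yes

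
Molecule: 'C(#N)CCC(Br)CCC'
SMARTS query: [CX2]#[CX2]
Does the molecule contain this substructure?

No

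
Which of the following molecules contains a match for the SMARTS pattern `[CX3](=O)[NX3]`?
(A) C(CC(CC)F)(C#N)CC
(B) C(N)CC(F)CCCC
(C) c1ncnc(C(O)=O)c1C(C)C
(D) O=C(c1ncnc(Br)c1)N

[CX3](=O)[NX3] describes a carbonyl carbon bonded to a trivalent nitrogen (an amide).
(A) has a nitrile (-C#N) but the nitrile N is NX1 (triple-bonded), not NX3.
(B) has a primary amino group (-NH2) but the -NH2 is not attached to a carbonyl carbon.
(C) has a carboxylic acid group (-C(=O)OH) but the carbonyl is bonded to O, not to an NX3 nitrogen.
(D) contains a primary amide (-C(=O)NH2), which satisfies every atom and bond constraint.
So the answer is (D).

D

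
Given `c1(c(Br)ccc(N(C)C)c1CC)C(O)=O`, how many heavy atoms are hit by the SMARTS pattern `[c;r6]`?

6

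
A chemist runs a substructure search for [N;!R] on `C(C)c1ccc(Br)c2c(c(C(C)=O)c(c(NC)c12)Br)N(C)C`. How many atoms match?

2

The query [N;!R] means: aliphatic nitrogen not in a ring.
Check the 22 heavy atoms by environment: 10× c (aromatic, in 6-ring) → no; 7× C (acyclic) → no; 2× Br (acyclic) → no; 1× O (acyclic) → no; 2× N (acyclic) → match.
That gives 2 matching atoms.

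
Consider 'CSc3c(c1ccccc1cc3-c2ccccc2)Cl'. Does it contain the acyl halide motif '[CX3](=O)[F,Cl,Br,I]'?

No

The pattern [CX3](=O)[F,Cl,Br,I] describes a carbonyl carbon bonded to a halogen — an acyl halide.
The closest candidate here is a chloro substituent, but the Cl is not on a carbonyl carbon. No other fragment satisfies the full query, so there is no match.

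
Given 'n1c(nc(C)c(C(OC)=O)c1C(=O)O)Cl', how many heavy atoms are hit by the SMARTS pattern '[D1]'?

6

Check the 15 heavy atoms by environment: 2× n (aromatic, D2) → no; 4× c (aromatic, D3) → no; 1× Cl (D1) → match; 2× C (D1) → match; 2× C (D3) → no; 3× O (D1) → match; 1× O (D2) → no.
Summing the matching environments: 1 + 2 + 3 = 6 matching atoms.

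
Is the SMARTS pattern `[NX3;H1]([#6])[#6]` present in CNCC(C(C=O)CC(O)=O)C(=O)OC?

The pattern [NX3;H1]([#6])[#6] describes a trivalent nitrogen with one H, bonded to two carbons — a secondary amine.
The molecule carries an N-methylamino group (-NHCH3), whose atoms satisfy every constraint of the query, so the pattern matches.

Yes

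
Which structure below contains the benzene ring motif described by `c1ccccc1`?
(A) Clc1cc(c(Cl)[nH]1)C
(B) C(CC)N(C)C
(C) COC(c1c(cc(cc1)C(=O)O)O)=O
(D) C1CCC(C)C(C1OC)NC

C

c1ccccc1 describes six aromatic carbons in a ring (a benzene ring).
(A) has a methyl group (-CH3) but no six-membered all-carbon aromatic ring is present.
(B) has a methyl group (-CH3) but no six-membered all-carbon aromatic ring is present.
(C) contains the required atom environment, so the pattern matches.
(D) has a methyl group (-CH3) but no six-membered all-carbon aromatic ring is present.
So the answer is (C).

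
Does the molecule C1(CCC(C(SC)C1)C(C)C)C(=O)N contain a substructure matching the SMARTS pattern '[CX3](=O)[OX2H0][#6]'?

The pattern [CX3](=O)[OX2H0][#6] describes a carbonyl carbon bonded to an oxygen that is itself bonded to carbon (no H on that O) — an ester.
The closest candidate here is a primary amide (-C(=O)NH2), but the carbonyl is bonded to N, not to an O-C linkage. No other fragment satisfies the full query, so there is no match.

No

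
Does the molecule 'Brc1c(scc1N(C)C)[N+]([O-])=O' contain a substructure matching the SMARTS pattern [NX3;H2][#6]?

No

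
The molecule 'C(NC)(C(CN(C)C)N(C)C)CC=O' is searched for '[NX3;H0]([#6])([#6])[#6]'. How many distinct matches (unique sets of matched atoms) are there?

[NX3;H0]([#6])([#6])[#6] is the SMARTS for a tertiary amine: a trivalent nitrogen with no H, bonded to three carbons.
The molecule carries 2 separate instances of a dimethylamino group (-N(CH3)2) meeting every constraint; each maps to a distinct set of atoms, giving 2 matches.

2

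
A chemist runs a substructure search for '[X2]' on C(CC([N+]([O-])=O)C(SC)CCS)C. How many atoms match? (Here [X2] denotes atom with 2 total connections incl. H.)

2

The query [X2] means: any atom with exactly two total connections (bonds + H).
Check the 13 heavy atoms by environment: 8× C (X4) → no; 2× S (X2) → match; 1× N (charge +1, X3) → no; 1× O (charge -1, X1) → no; 1× O (X1) → no.
That gives 2 matching atoms.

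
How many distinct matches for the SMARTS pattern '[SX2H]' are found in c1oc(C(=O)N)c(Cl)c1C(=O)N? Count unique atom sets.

0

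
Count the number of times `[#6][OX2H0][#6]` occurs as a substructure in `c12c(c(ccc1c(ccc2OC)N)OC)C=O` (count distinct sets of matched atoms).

[#6][OX2H0][#6] is the SMARTS for an ether: an aliphatic oxygen bridging two carbons with no H on the oxygen.
The molecule carries 2 separate instances of a methoxy ether (-OCH3) meeting every constraint; each maps to a distinct set of atoms, giving 2 matches.

2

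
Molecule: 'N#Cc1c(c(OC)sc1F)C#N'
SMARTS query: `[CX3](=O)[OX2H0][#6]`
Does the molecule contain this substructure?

No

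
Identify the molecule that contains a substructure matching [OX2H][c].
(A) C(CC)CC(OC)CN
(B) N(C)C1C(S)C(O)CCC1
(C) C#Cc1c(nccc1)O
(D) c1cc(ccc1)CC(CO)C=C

C

[OX2H][c] describes a hydroxyl oxygen attached to an aromatic carbon (a phenol).
(A) has a methoxy ether (-OCH3) but the oxygen has H0, not H1.
(B) has a hydroxyl group (-OH) but the -OH is on an aliphatic carbon, not an aromatic c.
(C) contains a hydroxyl group (-OH), which satisfies every atom and bond constraint.
(D) has a hydroxyl group (-OH) but the -OH is on an aliphatic carbon, not an aromatic c.
So the answer is (C).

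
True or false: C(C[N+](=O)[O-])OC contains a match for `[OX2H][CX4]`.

The pattern [OX2H][CX4] describes a hydroxyl oxygen bound to an sp3 (X4) carbon — an aliphatic alcohol.
The closest candidate here is a methoxy ether (-OCH3), but the oxygen has H0 (ether), not H1. No other fragment satisfies the full query, so there is no match.

False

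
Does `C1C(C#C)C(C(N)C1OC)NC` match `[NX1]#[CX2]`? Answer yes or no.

No

The pattern [NX1]#[CX2] describes a nitrogen triple-bonded to a two-connected carbon — a nitrile.
The closest candidate here is a primary amino group (-NH2), but the nitrogen is NX3 (three connections), not NX1 triple-bonded. No other fragment satisfies the full query, so there is no match.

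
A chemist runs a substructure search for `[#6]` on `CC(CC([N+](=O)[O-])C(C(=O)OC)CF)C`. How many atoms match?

9

The query [#6] means: #6 matches any atom with atomic number 6 (carbon, aromatic or aliphatic).
Check the 15 heavy atoms by environment: 9× C → match; 1× F → no; 3× O → no; 1× N (charge +1) → no; 1× O (charge -1) → no.
That gives 9 matching atoms.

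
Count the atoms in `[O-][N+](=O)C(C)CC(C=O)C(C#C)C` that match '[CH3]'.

The query [CH3] means: aliphatic carbon with exactly three hydrogens.
Check the 13 heavy atoms by environment: 2× C (H3) → match; 5× C (H1) → no; 1× C (H2) → no; 1× N (charge +1, H0) → no; 1× O (charge -1, H0) → no; 2× O (H0) → no; 1× C (H0) → no.
That gives 2 matching atoms.

2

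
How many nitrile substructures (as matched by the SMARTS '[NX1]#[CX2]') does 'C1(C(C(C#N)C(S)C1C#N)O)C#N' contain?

[NX1]#[CX2] is the SMARTS for a nitrile: a nitrogen triple-bonded to a two-connected carbon.
The molecule carries 3 separate instances of a nitrile (-C#N) meeting every constraint; each maps to a distinct set of atoms, giving 3 matches.

3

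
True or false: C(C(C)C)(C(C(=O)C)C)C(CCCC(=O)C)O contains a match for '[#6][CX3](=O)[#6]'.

True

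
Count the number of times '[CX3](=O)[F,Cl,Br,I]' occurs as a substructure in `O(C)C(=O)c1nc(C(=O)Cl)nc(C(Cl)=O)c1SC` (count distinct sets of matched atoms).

2

[CX3](=O)[F,Cl,Br,I] is the SMARTS for an acyl halide: a carbonyl carbon bonded to a halogen.
The molecule carries 2 separate instances of an acyl chloride (-C(=O)Cl) meeting every constraint; each maps to a distinct set of atoms, giving 2 matches.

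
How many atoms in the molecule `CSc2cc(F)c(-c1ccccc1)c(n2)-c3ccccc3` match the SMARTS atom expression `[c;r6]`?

17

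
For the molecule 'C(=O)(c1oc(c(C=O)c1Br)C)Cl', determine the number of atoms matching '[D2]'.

2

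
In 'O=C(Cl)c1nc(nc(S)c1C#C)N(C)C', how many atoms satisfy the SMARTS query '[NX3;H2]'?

The query [NX3;H2] means: aliphatic N with 3 total connections, two of them H — an -NH2 nitrogen (amine or amide).
Check the 15 heavy atoms by environment: 2× n (aromatic, H0, X2) → no; 4× c (aromatic, H0, X3) → no; 1× N (H0, X3) → no; 2× C (H3, X4) → no; 1× C (H0, X2) → no; 1× C (H1, X2) → no; 1× C (H0, X3) → no; 1× O (H0, X1) → no; 1× Cl (H0, X1) → no; 1× S (H1, X2) → no.
No environment satisfies the query, so 0 matching atoms.

0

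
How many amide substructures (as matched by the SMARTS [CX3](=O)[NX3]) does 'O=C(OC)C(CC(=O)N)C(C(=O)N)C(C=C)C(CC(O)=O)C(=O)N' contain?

3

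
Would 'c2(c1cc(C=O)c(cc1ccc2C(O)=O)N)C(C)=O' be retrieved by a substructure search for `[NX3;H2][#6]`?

Yes

The pattern [NX3;H2][#6] describes a trivalent nitrogen with two H attached to carbon — a primary amine.
The molecule carries a primary amino group (-NH2), whose atoms satisfy every constraint of the query, so the pattern matches.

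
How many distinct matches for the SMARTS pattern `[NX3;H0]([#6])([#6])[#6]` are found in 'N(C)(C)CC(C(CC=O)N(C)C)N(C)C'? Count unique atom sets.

3

[NX3;H0]([#6])([#6])[#6] is the SMARTS for a tertiary amine: a trivalent nitrogen with no H, bonded to three carbons.
The molecule carries 3 separate instances of a dimethylamino group (-N(CH3)2) meeting every constraint; each maps to a distinct set of atoms, giving 3 matches.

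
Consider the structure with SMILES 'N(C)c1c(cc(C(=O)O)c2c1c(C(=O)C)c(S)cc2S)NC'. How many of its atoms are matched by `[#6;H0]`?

10

Check the 22 heavy atoms by environment: 8× c (aromatic, H0) → match; 2× c (aromatic, H1) → no; 2× C (H0) → match; 2× O (H0) → no; 1× O (H1) → no; 2× S (H1) → no; 2× N (H1) → no; 3× C (H3) → no.
Summing the matching environments: 8 + 2 = 10 matching atoms.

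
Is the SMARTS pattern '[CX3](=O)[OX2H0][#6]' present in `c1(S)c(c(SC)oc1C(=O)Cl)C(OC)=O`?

The pattern [CX3](=O)[OX2H0][#6] describes a carbonyl carbon bonded to an oxygen that is itself bonded to carbon (no H on that O) — an ester.
The molecule carries a methyl-ester group (-C(=O)OCH3), whose atoms satisfy every constraint of the query, so the pattern matches.

Yes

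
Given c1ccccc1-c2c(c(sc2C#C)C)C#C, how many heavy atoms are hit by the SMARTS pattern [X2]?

5

The query [X2] means: any atom with exactly two total connections (bonds + H).
Check the 16 heavy atoms by environment: 1× s (aromatic, X2) → match; 10× c (aromatic, X3) → no; 4× C (X2) → match; 1× C (X4) → no.
Summing the matching environments: 1 + 4 = 5 matching atoms.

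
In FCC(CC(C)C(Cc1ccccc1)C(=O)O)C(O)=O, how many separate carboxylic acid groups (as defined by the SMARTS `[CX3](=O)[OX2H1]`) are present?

[CX3](=O)[OX2H1] is the SMARTS for a carboxylic acid: an sp2 carbon double-bonded to O and single-bonded to an -OH oxygen.
The molecule carries 2 separate instances of a carboxylic acid group (-C(=O)OH) meeting every constraint; each maps to a distinct set of atoms, giving 2 matches.

2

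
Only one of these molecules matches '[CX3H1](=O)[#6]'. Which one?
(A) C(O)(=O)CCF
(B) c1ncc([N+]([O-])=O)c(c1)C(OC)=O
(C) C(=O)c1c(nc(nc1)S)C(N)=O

C

[CX3H1](=O)[#6] describes an sp2 carbon with one H, double-bonded to O and single-bonded to carbon (an aldehyde).
(A) has a carboxylic acid group (-C(=O)OH) but the carbonyl carbon has H0 and is bonded to O, not H1.
(B) has a methyl-ester group (-C(=O)OCH3) but the carbonyl carbon has H0, not H1.
(C) contains an aldehyde (-CHO), which satisfies every atom and bond constraint.
So the answer is (C).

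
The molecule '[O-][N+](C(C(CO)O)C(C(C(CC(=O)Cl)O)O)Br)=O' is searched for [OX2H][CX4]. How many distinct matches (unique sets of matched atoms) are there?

4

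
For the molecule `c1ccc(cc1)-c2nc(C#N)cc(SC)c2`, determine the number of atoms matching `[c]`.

Check the 16 heavy atoms by environment: 1× n (aromatic) → no; 11× c (aromatic) → match; 1× S → no; 2× C → no; 1× N → no.
That gives 11 matching atoms.

11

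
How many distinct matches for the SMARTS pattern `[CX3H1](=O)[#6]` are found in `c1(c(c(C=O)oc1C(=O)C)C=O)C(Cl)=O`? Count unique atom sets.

2

[CX3H1](=O)[#6] is the SMARTS for an aldehyde: an sp2 carbon with one H, double-bonded to O and single-bonded to carbon.
The molecule carries 2 separate instances of an aldehyde (-CHO) meeting every constraint; each maps to a distinct set of atoms, giving 2 matches.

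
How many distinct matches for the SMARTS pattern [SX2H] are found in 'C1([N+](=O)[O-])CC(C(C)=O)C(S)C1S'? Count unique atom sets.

2

[SX2H] is the SMARTS for a thiol: an aliphatic sulfur with two connections, one being H.
The molecule carries 2 separate instances of a thiol (-SH) meeting every constraint; each maps to a distinct set of atoms, giving 2 matches.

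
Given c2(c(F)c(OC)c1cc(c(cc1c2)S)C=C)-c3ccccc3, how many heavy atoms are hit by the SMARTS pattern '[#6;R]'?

16

Check the 22 heavy atoms by environment: 16× c (aromatic, in 6-ring) → match; 3× C (acyclic) → no; 1× S (acyclic) → no; 1× F (acyclic) → no; 1× O (acyclic) → no.
That gives 16 matching atoms.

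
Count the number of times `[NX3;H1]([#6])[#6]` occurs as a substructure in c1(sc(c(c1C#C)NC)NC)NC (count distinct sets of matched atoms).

3

[NX3;H1]([#6])[#6] is the SMARTS for a secondary amine: a trivalent nitrogen with one H, bonded to two carbons.
The molecule carries 3 separate instances of an N-methylamino group (-NHCH3) meeting every constraint; each maps to a distinct set of atoms, giving 3 matches.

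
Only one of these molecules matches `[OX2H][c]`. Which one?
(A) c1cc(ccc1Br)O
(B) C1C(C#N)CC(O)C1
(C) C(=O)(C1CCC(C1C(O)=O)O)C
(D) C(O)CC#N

A

[OX2H][c] describes a hydroxyl oxygen attached to an aromatic carbon (a phenol).
(A) contains a hydroxyl group (-OH), which satisfies every atom and bond constraint.
(B) has a hydroxyl group (-OH) but the -OH is on an aliphatic carbon, not an aromatic c.
(C) has a hydroxyl group (-OH) but the -OH is on an aliphatic carbon, not an aromatic c.
(D) has a hydroxyl group (-OH) but the -OH is on an aliphatic carbon, not an aromatic c.
So the answer is (A).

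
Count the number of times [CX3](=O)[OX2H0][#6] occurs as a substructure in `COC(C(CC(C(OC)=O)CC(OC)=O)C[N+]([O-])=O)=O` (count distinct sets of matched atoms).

3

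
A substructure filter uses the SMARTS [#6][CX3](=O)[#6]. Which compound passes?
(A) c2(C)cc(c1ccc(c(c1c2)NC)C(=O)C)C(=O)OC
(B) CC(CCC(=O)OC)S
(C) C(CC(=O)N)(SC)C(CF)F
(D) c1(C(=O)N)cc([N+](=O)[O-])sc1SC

A

[#6][CX3](=O)[#6] describes a carbonyl carbon (no H) flanked by two carbons (a ketone).
(A) contains an acetyl/ketone group (-C(=O)CH3), which satisfies every atom and bond constraint.
(B) has a methyl-ester group (-C(=O)OCH3) but one neighbour of the carbonyl carbon is O, not C.
(C) has a primary amide (-C(=O)NH2) but one neighbour of the carbonyl carbon is N, not C.
(D) has a primary amide (-C(=O)NH2) but one neighbour of the carbonyl carbon is N, not C.
So the answer is (A).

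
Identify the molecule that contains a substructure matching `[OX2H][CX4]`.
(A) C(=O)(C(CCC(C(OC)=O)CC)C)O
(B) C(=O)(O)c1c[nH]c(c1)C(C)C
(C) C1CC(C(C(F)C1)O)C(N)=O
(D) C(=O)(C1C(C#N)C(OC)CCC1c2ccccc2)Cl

[OX2H][CX4] describes a hydroxyl oxygen bound to an sp3 (X4) carbon (an aliphatic alcohol).
(A) has a carboxylic acid group (-C(=O)OH) but the -OH is on a CX3 carbonyl carbon, not a CX4 carbon.
(B) has a carboxylic acid group (-C(=O)OH) but the -OH is on a CX3 carbonyl carbon, not a CX4 carbon.
(C) contains a hydroxyl group (-OH), which satisfies every atom and bond constraint.
(D) has a methoxy ether (-OCH3) but the oxygen has H0 (ether), not H1.
So the answer is (C).

C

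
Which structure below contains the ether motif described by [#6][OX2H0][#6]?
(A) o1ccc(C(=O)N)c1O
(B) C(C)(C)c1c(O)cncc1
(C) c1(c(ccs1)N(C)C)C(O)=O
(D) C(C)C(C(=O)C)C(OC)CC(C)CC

[#6][OX2H0][#6] describes an aliphatic oxygen bridging two carbons with no H on the oxygen (an ether).
(A) has a hydroxyl group (-OH) but the oxygen has H1, not H0 bridging two carbons.
(B) has a hydroxyl group (-OH) but the oxygen has H1, not H0 bridging two carbons.
(C) has a carboxylic acid group (-C(=O)OH) but the -OH oxygen has H1; the =O is OX1, not OX2.
(D) contains a methoxy ether (-OCH3), which satisfies every atom and bond constraint.
So the answer is (D).

D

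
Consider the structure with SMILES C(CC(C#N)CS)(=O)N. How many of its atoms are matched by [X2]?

2

The query [X2] means: any atom with exactly two total connections (bonds + H).
Check the 9 heavy atoms by environment: 3× C (X4) → no; 1× C (X3) → no; 1× O (X1) → no; 1× N (X3) → no; 1× S (X2) → match; 1× C (X2) → match; 1× N (X1) → no.
Summing the matching environments: 1 + 1 = 2 matching atoms.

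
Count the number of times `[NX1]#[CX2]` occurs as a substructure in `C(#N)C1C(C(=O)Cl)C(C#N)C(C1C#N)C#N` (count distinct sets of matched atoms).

4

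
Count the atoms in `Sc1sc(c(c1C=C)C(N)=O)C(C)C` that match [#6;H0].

The query [#6;H0] means: any carbon with no attached hydrogen.
Check the 14 heavy atoms by environment: 1× s (aromatic, H0) → no; 4× c (aromatic, H0) → match; 1× S (H1) → no; 2× C (H1) → no; 2× C (H3) → no; 1× C (H0) → match; 1× O (H0) → no; 1× N (H2) → no; 1× C (H2) → no.
Summing the matching environments: 4 + 1 = 5 matching atoms.

5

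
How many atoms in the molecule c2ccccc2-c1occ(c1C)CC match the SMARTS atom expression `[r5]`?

5

The query [r5] means: r5 matches atoms in a five-membered ring.
Check the 14 heavy atoms by environment: 1× o (aromatic, in 5-ring) → match; 4× c (aromatic, in 5-ring) → match; 3× C (acyclic) → no; 6× c (aromatic, in 6-ring) → no.
Summing the matching environments: 1 + 4 = 5 matching atoms.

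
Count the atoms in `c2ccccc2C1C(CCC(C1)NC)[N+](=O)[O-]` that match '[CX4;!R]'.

1

Check the 17 heavy atoms by environment: 6× C (X4, in 6-ring) → no; 1× N (charge +1, X3, acyclic) → no; 1× O (charge -1, X1, acyclic) → no; 1× O (X1, acyclic) → no; 6× c (aromatic, X3, in 6-ring) → no; 1× N (X3, acyclic) → no; 1× C (X4, acyclic) → match.
That gives 1 matching atom.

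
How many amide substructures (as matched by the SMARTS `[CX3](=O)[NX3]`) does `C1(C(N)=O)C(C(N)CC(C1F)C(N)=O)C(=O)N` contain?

3

[CX3](=O)[NX3] is the SMARTS for an amide: a carbonyl carbon bonded to a trivalent nitrogen.
The molecule carries 3 separate instances of a primary amide (-C(=O)NH2) meeting every constraint; each maps to a distinct set of atoms, giving 3 matches.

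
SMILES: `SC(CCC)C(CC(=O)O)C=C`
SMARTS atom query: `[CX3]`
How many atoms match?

3

Check the 12 heavy atoms by environment: 6× C (X4) → no; 3× C (X3) → match; 1× O (X1) → no; 1× O (X2) → no; 1× S (X2) → no.
That gives 3 matching atoms.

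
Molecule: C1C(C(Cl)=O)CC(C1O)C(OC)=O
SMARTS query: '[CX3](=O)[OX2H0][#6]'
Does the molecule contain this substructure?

Yes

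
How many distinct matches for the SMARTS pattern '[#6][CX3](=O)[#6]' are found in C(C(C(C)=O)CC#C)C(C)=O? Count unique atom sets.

[#6][CX3](=O)[#6] is the SMARTS for a ketone: a carbonyl carbon (no H) flanked by two carbons.
The molecule carries 2 separate instances of an acetyl/ketone group (-C(=O)CH3) meeting every constraint; each maps to a distinct set of atoms, giving 2 matches.

2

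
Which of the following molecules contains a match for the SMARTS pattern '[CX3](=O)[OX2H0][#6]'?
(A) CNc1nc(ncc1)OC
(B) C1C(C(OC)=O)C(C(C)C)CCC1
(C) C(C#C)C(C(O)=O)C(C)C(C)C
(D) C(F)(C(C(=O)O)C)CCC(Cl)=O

[CX3](=O)[OX2H0][#6] describes a carbonyl carbon bonded to an oxygen that is itself bonded to carbon (no H on that O) (an ester).
(A) has a methoxy ether (-OCH3) but the ether oxygen is not adjacent to a C=O carbon.
(B) contains a methyl-ester group (-C(=O)OCH3), which satisfies every atom and bond constraint.
(C) has a carboxylic acid group (-C(=O)OH) but the singly-bonded O carries H (OX2H1, not H0).
(D) has a carboxylic acid group (-C(=O)OH) but the singly-bonded O carries H (OX2H1, not H0).
So the answer is (B).

B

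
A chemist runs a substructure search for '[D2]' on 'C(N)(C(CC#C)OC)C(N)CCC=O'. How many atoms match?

6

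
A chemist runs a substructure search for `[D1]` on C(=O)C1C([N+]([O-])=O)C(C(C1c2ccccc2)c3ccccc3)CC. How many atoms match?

4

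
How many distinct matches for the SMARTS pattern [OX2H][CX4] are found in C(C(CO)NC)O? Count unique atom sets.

[OX2H][CX4] is the SMARTS for an aliphatic alcohol: a hydroxyl oxygen bound to an sp3 (X4) carbon.
The molecule carries 2 separate instances of a hydroxyl group (-OH) meeting every constraint; each maps to a distinct set of atoms, giving 2 matches.

2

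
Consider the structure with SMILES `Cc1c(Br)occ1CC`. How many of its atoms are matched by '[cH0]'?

3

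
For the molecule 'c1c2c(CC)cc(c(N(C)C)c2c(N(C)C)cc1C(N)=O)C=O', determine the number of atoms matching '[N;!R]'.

3

The query [N;!R] means: aliphatic nitrogen not in a ring.
Check the 23 heavy atoms by environment: 10× c (aromatic, in 6-ring) → no; 8× C (acyclic) → no; 2× O (acyclic) → no; 3× N (acyclic) → match.
That gives 3 matching atoms.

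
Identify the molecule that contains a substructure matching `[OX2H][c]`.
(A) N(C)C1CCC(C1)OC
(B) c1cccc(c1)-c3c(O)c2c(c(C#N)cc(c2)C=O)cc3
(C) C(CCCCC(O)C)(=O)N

[OX2H][c] describes a hydroxyl oxygen attached to an aromatic carbon (a phenol).
(A) has a methoxy ether (-OCH3) but the oxygen has H0, not H1.
(B) contains a hydroxyl group (-OH), which satisfies every atom and bond constraint.
(C) has a hydroxyl group (-OH) but the -OH is on an aliphatic carbon, not an aromatic c.
So the answer is (B).

B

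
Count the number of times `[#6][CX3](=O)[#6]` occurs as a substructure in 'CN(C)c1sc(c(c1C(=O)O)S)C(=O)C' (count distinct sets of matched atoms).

1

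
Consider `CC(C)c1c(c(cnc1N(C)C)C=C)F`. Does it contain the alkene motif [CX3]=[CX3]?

The pattern [CX3]=[CX3] describes a non-aromatic C=C double bond between two sp2 carbons — an alkene.
The molecule carries a vinyl group (-CH=CH2), whose atoms satisfy every constraint of the query, so the pattern matches.

Yes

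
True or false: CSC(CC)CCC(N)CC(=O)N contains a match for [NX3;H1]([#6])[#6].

False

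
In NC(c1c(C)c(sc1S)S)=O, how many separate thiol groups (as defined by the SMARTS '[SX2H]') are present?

[SX2H] is the SMARTS for a thiol: an aliphatic sulfur with two connections, one being H.
The molecule carries 2 separate instances of a thiol (-SH) meeting every constraint; each maps to a distinct set of atoms, giving 2 matches.

2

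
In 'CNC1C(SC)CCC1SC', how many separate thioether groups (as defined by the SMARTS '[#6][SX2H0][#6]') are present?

[#6][SX2H0][#6] is the SMARTS for a thioether: an aliphatic sulfur bridging two carbons with no H on the sulfur.
The molecule carries 2 separate instances of a methylthio ether (-SCH3) meeting every constraint; each maps to a distinct set of atoms, giving 2 matches.

2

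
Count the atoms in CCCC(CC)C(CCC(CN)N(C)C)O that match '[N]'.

Check the 16 heavy atoms by environment: 13× C → no; 2× N → match; 1× O → no.
That gives 2 matching atoms.

2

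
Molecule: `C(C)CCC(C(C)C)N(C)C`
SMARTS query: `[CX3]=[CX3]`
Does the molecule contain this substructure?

The pattern [CX3]=[CX3] describes a non-aromatic C=C double bond between two sp2 carbons — an alkene.
The closest candidate here is an ethyl group (-CH2CH3), but its C-C bond is a single bond between CX4 carbons, not CX3=CX3. No other fragment satisfies the full query, so there is no match.

No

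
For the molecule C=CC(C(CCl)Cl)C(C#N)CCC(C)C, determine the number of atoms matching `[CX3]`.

The query [CX3] means: C with X3: aliphatic carbon with exactly 3 total connections.
Check the 15 heavy atoms by environment: 9× C (X4) → no; 2× C (X3) → match; 2× Cl (X1) → no; 1× C (X2) → no; 1× N (X1) → no.
That gives 2 matching atoms.

2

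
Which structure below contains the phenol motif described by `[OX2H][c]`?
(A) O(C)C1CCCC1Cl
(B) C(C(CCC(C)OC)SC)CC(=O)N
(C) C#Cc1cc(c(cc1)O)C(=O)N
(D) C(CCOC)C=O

C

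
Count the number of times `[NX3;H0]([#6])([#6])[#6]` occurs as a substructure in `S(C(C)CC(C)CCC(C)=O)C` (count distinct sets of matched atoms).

0

[NX3;H0]([#6])([#6])[#6] is the SMARTS for a tertiary amine: a trivalent nitrogen with no H, bonded to three carbons.
No fragment in the molecule satisfies every constraint, giving 0 matches.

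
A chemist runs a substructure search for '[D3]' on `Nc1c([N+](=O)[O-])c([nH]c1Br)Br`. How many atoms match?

The query [D3] means: atom with exactly three heavy-atom neighbours.
Check the 11 heavy atoms by environment: 1× n (aromatic, D2) → no; 4× c (aromatic, D3) → match; 2× Br (D1) → no; 1× N (charge +1, D3) → match; 1× O (charge -1, D1) → no; 1× O (D1) → no; 1× N (D1) → no.
Summing the matching environments: 4 + 1 = 5 matching atoms.

5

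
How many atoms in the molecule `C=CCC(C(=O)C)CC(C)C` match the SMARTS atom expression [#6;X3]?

3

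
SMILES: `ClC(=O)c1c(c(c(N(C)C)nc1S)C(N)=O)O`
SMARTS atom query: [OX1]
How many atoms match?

2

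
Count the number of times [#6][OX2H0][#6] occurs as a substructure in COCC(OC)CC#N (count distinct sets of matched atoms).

2

[#6][OX2H0][#6] is the SMARTS for an ether: an aliphatic oxygen bridging two carbons with no H on the oxygen.
The molecule carries 2 separate instances of a methoxy ether (-OCH3) meeting every constraint; each maps to a distinct set of atoms, giving 2 matches.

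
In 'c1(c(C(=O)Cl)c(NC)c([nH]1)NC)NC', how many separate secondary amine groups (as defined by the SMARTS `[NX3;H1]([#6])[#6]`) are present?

3

[NX3;H1]([#6])[#6] is the SMARTS for a secondary amine: a trivalent nitrogen with one H, bonded to two carbons.
The molecule carries 3 separate instances of an N-methylamino group (-NHCH3) meeting every constraint; each maps to a distinct set of atoms, giving 3 matches.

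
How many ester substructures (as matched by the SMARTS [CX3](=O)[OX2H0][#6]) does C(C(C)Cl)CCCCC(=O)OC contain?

[CX3](=O)[OX2H0][#6] is the SMARTS for an ester: a carbonyl carbon bonded to an oxygen that is itself bonded to carbon (no H on that O).
Exactly one fragment in the molecule meets all constraints, giving 1 match.

1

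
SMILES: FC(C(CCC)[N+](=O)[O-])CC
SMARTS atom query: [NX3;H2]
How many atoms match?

0

The query [NX3;H2] means: aliphatic N with 3 total connections, two of them H — an -NH2 nitrogen (amine or amide).
Check the 11 heavy atoms by environment: 2× C (H3, X4) → no; 3× C (H2, X4) → no; 2× C (H1, X4) → no; 1× N (charge +1, H0, X3) → no; 1× O (charge -1, H0, X1) → no; 1× O (H0, X1) → no; 1× F (H0, X1) → no.
No environment satisfies the query, so 0 matching atoms.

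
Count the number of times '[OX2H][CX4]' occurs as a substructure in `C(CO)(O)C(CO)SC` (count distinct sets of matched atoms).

[OX2H][CX4] is the SMARTS for an aliphatic alcohol: a hydroxyl oxygen bound to an sp3 (X4) carbon.
The molecule carries 3 separate instances of a hydroxyl group (-OH) meeting every constraint; each maps to a distinct set of atoms, giving 3 matches.

3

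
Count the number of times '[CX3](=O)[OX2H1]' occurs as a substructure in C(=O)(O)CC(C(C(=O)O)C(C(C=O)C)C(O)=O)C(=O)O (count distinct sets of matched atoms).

[CX3](=O)[OX2H1] is the SMARTS for a carboxylic acid: an sp2 carbon double-bonded to O and single-bonded to an -OH oxygen.
The molecule carries 4 separate instances of a carboxylic acid group (-C(=O)OH) meeting every constraint; each maps to a distinct set of atoms, giving 4 matches.

4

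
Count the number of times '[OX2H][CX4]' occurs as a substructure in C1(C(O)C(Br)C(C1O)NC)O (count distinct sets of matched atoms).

3

[OX2H][CX4] is the SMARTS for an aliphatic alcohol: a hydroxyl oxygen bound to an sp3 (X4) carbon.
The molecule carries 3 separate instances of a hydroxyl group (-OH) meeting every constraint; each maps to a distinct set of atoms, giving 3 matches.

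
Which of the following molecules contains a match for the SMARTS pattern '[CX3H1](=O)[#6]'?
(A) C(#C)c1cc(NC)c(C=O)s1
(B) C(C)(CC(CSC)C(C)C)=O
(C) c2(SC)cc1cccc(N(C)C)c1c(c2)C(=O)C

A

[CX3H1](=O)[#6] describes an sp2 carbon with one H, double-bonded to O and single-bonded to carbon (an aldehyde).
(A) contains an aldehyde (-CHO), which satisfies every atom and bond constraint.
(B) has an acetyl/ketone group (-C(=O)CH3) but the carbonyl carbon has H0 (two carbon neighbours), not H1.
(C) has an acetyl/ketone group (-C(=O)CH3) but the carbonyl carbon has H0 (two carbon neighbours), not H1.
So the answer is (A).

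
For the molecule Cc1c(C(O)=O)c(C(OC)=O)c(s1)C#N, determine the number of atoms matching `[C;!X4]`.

The query [C;!X4] means: aliphatic carbon that does not have four total connections.
Check the 15 heavy atoms by environment: 1× s (aromatic, X2) → no; 4× c (aromatic, X3) → no; 2× C (X4) → no; 2× C (X3) → match; 2× O (X1) → no; 2× O (X2) → no; 1× C (X2) → match; 1× N (X1) → no.
Summing the matching environments: 2 + 1 = 3 matching atoms.

3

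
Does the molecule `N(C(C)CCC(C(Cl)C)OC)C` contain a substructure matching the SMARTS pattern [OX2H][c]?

The pattern [OX2H][c] describes a hydroxyl oxygen attached to an aromatic carbon — a phenol.
The closest candidate here is a methoxy ether (-OCH3), but the oxygen has H0, not H1. No other fragment satisfies the full query, so there is no match.

No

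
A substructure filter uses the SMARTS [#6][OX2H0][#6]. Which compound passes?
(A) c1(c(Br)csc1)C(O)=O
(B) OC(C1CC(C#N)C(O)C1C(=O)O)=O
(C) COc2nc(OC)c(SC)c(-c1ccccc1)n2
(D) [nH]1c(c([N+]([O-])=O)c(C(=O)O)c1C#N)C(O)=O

C

[#6][OX2H0][#6] describes an aliphatic oxygen bridging two carbons with no H on the oxygen (an ether).
(A) has a carboxylic acid group (-C(=O)OH) but the -OH oxygen has H1; the =O is OX1, not OX2.
(B) has a carboxylic acid group (-C(=O)OH) but the -OH oxygen has H1; the =O is OX1, not OX2.
(C) contains a methoxy ether (-OCH3), which satisfies every atom and bond constraint.
(D) has a carboxylic acid group (-C(=O)OH) but the -OH oxygen has H1; the =O is OX1, not OX2.
So the answer is (C).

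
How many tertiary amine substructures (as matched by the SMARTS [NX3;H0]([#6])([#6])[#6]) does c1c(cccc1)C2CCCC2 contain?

0

[NX3;H0]([#6])([#6])[#6] is the SMARTS for a tertiary amine: a trivalent nitrogen with no H, bonded to three carbons.
No fragment in the molecule satisfies every constraint, giving 0 matches.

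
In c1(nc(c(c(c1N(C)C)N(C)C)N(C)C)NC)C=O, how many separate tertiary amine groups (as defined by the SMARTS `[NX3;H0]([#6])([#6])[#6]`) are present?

[NX3;H0]([#6])([#6])[#6] is the SMARTS for a tertiary amine: a trivalent nitrogen with no H, bonded to three carbons.
The molecule carries 3 separate instances of a dimethylamino group (-N(CH3)2) meeting every constraint; each maps to a distinct set of atoms, giving 3 matches.

3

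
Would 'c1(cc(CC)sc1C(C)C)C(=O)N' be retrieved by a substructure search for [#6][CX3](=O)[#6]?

No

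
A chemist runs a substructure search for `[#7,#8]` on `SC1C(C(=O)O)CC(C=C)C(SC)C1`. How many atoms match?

2

Check the 14 heavy atoms by environment: 10× C → no; 2× O → match; 2× S → no.
That gives 2 matching atoms.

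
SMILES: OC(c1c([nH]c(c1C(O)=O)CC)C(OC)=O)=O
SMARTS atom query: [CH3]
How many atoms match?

Check the 17 heavy atoms by environment: 1× n (aromatic, H1) → no; 4× c (aromatic, H0) → no; 3× C (H0) → no; 4× O (H0) → no; 2× O (H1) → no; 2× C (H3) → match; 1× C (H2) → no.
That gives 2 matching atoms.

2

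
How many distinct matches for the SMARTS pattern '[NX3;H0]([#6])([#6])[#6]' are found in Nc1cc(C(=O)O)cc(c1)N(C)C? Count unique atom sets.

[NX3;H0]([#6])([#6])[#6] is the SMARTS for a tertiary amine: a trivalent nitrogen with no H, bonded to three carbons.
Exactly one fragment in the molecule meets all constraints, giving 1 match.

1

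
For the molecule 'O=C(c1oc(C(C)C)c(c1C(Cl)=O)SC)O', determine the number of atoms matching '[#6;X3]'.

6

The query [#6;X3] means: any carbon (aromatic or not) with three total connections.
Check the 16 heavy atoms by environment: 1× o (aromatic, X2) → no; 4× c (aromatic, X3) → match; 4× C (X4) → no; 2× C (X3) → match; 2× O (X1) → no; 1× Cl (X1) → no; 1× O (X2) → no; 1× S (X2) → no.
Summing the matching environments: 4 + 2 = 6 matching atoms.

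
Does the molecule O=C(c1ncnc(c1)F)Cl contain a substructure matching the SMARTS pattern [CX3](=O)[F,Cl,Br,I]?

Yes

The pattern [CX3](=O)[F,Cl,Br,I] describes a carbonyl carbon bonded to a halogen — an acyl halide.
The molecule carries an acyl chloride (-C(=O)Cl), whose atoms satisfy every constraint of the query, so the pattern matches.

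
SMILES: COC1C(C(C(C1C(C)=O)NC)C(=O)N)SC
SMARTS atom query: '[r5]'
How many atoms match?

The query [r5] means: r5 matches atoms in a five-membered ring.
Check the 17 heavy atoms by environment: 5× C (in 5-ring) → match; 1× S (acyclic) → no; 6× C (acyclic) → no; 3× O (acyclic) → no; 2× N (acyclic) → no.
That gives 5 matching atoms.

5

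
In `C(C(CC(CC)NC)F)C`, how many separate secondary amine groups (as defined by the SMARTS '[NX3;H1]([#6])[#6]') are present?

[NX3;H1]([#6])[#6] is the SMARTS for a secondary amine: a trivalent nitrogen with one H, bonded to two carbons.
Exactly one fragment in the molecule meets all constraints, giving 1 match.

1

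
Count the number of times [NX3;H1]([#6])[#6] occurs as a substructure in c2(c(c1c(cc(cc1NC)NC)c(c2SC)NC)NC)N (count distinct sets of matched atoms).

[NX3;H1]([#6])[#6] is the SMARTS for a secondary amine: a trivalent nitrogen with one H, bonded to two carbons.
The molecule carries 4 separate instances of an N-methylamino group (-NHCH3) meeting every constraint; each maps to a distinct set of atoms, giving 4 matches.

4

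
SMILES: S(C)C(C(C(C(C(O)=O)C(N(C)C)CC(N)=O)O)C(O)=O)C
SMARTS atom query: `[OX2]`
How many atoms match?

The query [OX2] means: aliphatic oxygen with two total connections — ether, hydroxyl, or ester single-bond O.
Check the 22 heavy atoms by environment: 10× C (X4) → no; 3× C (X3) → no; 3× O (X1) → no; 3× O (X2) → match; 2× N (X3) → no; 1× S (X2) → no.
That gives 3 matching atoms.

3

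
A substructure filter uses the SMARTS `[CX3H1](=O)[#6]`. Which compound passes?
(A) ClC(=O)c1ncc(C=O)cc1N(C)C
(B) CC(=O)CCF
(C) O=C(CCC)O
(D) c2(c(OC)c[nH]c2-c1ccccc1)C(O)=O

[CX3H1](=O)[#6] describes an sp2 carbon with one H, double-bonded to O and single-bonded to carbon (an aldehyde).
(A) contains an aldehyde (-CHO), which satisfies every atom and bond constraint.
(B) has an acetyl/ketone group (-C(=O)CH3) but the carbonyl carbon has H0 (two carbon neighbours), not H1.
(C) has a carboxylic acid group (-C(=O)OH) but the carbonyl carbon has H0 and is bonded to O, not H1.
(D) has a carboxylic acid group (-C(=O)OH) but the carbonyl carbon has H0 and is bonded to O, not H1.
So the answer is (A).

A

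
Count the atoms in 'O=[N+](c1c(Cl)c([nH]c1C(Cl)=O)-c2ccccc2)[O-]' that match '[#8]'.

3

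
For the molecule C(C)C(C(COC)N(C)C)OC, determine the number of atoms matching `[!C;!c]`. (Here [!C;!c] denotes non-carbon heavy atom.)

3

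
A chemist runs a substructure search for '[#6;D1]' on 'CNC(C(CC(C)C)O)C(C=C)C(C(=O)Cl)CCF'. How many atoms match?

4

The query [#6;D1] means: carbon bonded to exactly one heavy atom.
Check the 19 heavy atoms by environment: 4× C (D2) → no; 6× C (D3) → no; 1× F (D1) → no; 4× C (D1) → match; 2× O (D1) → no; 1× Cl (D1) → no; 1× N (D2) → no.
That gives 4 matching atoms.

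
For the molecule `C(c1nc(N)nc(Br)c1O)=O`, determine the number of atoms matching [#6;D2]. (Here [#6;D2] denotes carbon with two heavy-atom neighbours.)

1

The query [#6;D2] means: any carbon bonded to exactly two heavy atoms.
Check the 11 heavy atoms by environment: 2× n (aromatic, D2) → no; 4× c (aromatic, D3) → no; 1× C (D2) → match; 2× O (D1) → no; 1× N (D1) → no; 1× Br (D1) → no.
That gives 1 matching atom.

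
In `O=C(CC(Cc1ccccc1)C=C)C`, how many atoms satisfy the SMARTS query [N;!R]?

0

The query [N;!R] means: aliphatic nitrogen not in a ring.
Check the 14 heavy atoms by environment: 7× C (acyclic) → no; 6× c (aromatic, in 6-ring) → no; 1× O (acyclic) → no.
No environment satisfies the query, so 0 matching atoms.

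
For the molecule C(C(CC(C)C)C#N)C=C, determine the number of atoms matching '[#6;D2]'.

4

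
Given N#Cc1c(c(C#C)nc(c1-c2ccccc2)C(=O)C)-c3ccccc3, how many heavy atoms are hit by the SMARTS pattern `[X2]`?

4

Check the 25 heavy atoms by environment: 1× n (aromatic, X2) → match; 17× c (aromatic, X3) → no; 3× C (X2) → match; 1× N (X1) → no; 1× C (X3) → no; 1× O (X1) → no; 1× C (X4) → no.
Summing the matching environments: 1 + 3 = 4 matching atoms.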